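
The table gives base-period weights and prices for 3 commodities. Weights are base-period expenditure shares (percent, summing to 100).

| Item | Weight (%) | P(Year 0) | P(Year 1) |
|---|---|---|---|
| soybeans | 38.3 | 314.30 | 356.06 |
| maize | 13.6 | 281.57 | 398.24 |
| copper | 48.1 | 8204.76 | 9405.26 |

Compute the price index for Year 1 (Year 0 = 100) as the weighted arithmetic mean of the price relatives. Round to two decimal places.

117.76

soybeans: 38.3 × (356.06/314.30) = 38.3 × 1.132867 = 43.3888
maize: 13.6 × (398.24/281.57) = 13.6 × 1.414355 = 19.2352
copper: 48.1 × (9405.26/8204.76) = 48.1 × 1.146318 = 55.1379
Index = Σ wᵢ·(p₁ᵢ/p₀ᵢ) = 43.3888 + 19.2352 + 55.1379 = 117.7619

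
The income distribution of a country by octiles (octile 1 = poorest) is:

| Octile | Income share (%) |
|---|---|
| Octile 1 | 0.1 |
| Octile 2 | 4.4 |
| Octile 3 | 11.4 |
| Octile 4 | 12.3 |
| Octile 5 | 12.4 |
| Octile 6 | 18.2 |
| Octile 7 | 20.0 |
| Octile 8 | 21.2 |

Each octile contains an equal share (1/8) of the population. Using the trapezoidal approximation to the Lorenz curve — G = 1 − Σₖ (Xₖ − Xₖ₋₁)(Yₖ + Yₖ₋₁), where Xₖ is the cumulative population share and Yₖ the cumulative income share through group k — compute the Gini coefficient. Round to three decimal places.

Cumulative income shares Yₖ: 0.0010, 0.0450, 0.1590, 0.2820, 0.4060, 0.5880, 0.7880, 1.0000
Σ (Xₖ−Xₖ₋₁)(Yₖ+Yₖ₋₁) = (1/8)(0.0010+0.0000) + (1/8)(0.0450+0.0010) + (1/8)(0.1590+0.0450) + (1/8)(0.2820+0.1590) + (1/8)(0.4060+0.2820) + (1/8)(0.5880+0.4060) + (1/8)(0.7880+0.5880) + (1/8)(1.0000+0.7880)
  = 0.0001 + 0.0058 + 0.0255 + 0.0551 + 0.0860 + 0.1243 + 0.1720 + 0.2235 = 0.6923
G = 1 − 0.6923 = 0.3077

0.308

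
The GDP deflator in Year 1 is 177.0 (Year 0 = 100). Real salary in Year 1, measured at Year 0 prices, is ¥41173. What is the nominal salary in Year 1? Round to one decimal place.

72876.2

Nominal = Real × (Index/100) = 41173 × (177.0/100)
        = 41173 × 1.770 = 72876.2100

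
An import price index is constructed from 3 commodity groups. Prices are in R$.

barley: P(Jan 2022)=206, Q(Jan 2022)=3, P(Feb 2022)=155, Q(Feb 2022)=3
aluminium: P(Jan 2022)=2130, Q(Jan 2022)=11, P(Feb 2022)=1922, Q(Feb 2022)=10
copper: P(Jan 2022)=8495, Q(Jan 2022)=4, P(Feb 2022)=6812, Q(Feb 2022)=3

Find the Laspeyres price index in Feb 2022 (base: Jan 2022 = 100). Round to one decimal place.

Laspeyres price index uses base-period quantities as weights.
ΣP(Feb 2022)·Q(Jan 2022) = 155×3 + 1922×11 + 6812×4 = 465 + 21142 + 27248 = 48855
ΣP(Jan 2022)·Q(Jan 2022) = 206×3 + 2130×11 + 8495×4 = 618 + 23430 + 33980 = 58028
Index = 48855 / 58028 × 100 = 84.1921

84.2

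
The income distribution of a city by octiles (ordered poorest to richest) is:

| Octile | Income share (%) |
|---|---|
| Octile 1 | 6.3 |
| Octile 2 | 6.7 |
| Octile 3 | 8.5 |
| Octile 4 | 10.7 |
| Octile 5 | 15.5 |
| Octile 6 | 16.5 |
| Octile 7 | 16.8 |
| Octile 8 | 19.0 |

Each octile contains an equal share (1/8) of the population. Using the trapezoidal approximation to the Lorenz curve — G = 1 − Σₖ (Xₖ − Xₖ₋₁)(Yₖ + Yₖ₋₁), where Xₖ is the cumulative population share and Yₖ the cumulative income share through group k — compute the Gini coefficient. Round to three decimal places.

0.210

Cumulative income shares Yₖ: 0.0630, 0.1300, 0.2150, 0.3220, 0.4770, 0.6420, 0.8100, 1.0000
Σ (Xₖ−Xₖ₋₁)(Yₖ+Yₖ₋₁) = (1/8)(0.0630+0.0000) + (1/8)(0.1300+0.0630) + (1/8)(0.2150+0.1300) + (1/8)(0.3220+0.2150) + (1/8)(0.4770+0.3220) + (1/8)(0.6420+0.4770) + (1/8)(0.8100+0.6420) + (1/8)(1.0000+0.8100)
  = 0.0079 + 0.0241 + 0.0431 + 0.0671 + 0.0999 + 0.1399 + 0.1815 + 0.2263 = 0.7897
G = 1 − 0.7897 = 0.2103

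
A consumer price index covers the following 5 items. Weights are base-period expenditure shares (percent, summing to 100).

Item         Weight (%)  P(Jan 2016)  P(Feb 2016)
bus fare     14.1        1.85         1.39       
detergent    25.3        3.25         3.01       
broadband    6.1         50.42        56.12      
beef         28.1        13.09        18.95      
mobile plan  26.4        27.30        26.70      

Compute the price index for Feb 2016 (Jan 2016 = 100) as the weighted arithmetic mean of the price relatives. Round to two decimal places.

107.31

bus fare: 14.1 × (1.39/1.85) = 14.1 × 0.751351 = 10.5941
detergent: 25.3 × (3.01/3.25) = 25.3 × 0.926154 = 23.4317
broadband: 6.1 × (56.12/50.42) = 6.1 × 1.113050 = 6.7896
beef: 28.1 × (18.95/13.09) = 28.1 × 1.447670 = 40.6795
mobile plan: 26.4 × (26.70/27.30) = 26.4 × 0.978022 = 25.8198
Index = Σ wᵢ·(p₁ᵢ/p₀ᵢ) = 10.5941 + 23.4317 + 6.7896 + 40.6795 + 25.8198 = 107.3147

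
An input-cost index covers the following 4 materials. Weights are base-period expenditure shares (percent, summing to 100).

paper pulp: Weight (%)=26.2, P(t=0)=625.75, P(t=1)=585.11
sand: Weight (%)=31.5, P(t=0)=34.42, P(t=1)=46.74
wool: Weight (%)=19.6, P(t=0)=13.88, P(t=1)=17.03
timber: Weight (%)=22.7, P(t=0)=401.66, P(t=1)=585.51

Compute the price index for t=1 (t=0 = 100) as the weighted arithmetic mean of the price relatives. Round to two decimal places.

paper pulp: 26.2 × (585.11/625.75) = 26.2 × 0.935054 = 24.4984
sand: 31.5 × (46.74/34.42) = 31.5 × 1.357931 = 42.7748
wool: 19.6 × (17.03/13.88) = 19.6 × 1.226945 = 24.0481
timber: 22.7 × (585.51/401.66) = 22.7 × 1.457725 = 33.0904
Index = Σ wᵢ·(p₁ᵢ/p₀ᵢ) = 24.4984 + 42.7748 + 24.0481 + 33.0904 = 124.4117

124.41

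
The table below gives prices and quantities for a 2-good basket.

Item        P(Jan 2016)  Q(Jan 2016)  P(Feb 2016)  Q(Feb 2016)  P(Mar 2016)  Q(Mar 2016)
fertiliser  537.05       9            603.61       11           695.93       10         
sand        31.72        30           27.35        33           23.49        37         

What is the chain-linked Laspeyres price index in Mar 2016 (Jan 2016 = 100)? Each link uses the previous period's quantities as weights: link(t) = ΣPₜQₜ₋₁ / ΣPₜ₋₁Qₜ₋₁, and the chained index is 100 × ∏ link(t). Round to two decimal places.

Link Jan 2016→Feb 2016:
ΣP(Feb 2016)Q(Jan 2016) = 603.61×9 + 27.35×30 = 5432.49 + 820.5 = 6252.99
ΣP(Jan 2016)Q(Jan 2016) = 537.05×9 + 31.72×30 = 4833.45 + 951.6 = 5785.05
link = 6252.99/5785.05 = 1.080888
Link Feb 2016→Mar 2016:
ΣP(Mar 2016)Q(Feb 2016) = 695.93×11 + 23.49×33 = 7655.23 + 775.17 = 8430.4
ΣP(Feb 2016)Q(Feb 2016) = 603.61×11 + 27.35×33 = 6639.71 + 902.55 = 7542.26
link = 8430.4/7542.26 = 1.117755
Chained index = 100 × 1.080888 × 1.117755 = 120.8168

120.82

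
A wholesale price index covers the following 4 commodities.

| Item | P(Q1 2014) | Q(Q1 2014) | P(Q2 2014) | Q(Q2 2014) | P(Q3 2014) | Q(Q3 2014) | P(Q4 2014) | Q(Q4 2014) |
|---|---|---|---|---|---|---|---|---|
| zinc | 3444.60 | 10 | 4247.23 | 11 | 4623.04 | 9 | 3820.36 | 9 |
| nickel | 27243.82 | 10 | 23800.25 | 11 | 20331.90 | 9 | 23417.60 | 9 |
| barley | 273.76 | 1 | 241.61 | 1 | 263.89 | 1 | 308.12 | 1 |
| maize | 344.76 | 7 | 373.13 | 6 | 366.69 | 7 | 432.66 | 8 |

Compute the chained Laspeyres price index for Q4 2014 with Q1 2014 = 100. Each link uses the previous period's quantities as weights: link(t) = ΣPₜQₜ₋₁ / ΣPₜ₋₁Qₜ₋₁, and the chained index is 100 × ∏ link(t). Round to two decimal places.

89.05

Link Q1 2014→Q2 2014:
ΣP(Q2 2014)Q(Q1 2014) = 4247.23×10 + 23800.25×10 + 241.61×1 + 373.13×7 = 42472.3 + 238002.5 + 241.61 + 2611.91 = 283328.32
ΣP(Q1 2014)Q(Q1 2014) = 3444.60×10 + 27243.82×10 + 273.76×1 + 344.76×7 = 34446 + 272438.2 + 273.76 + 2413.32 = 309571.28
link = 283328.32/309571.28 = 0.915228
Link Q2 2014→Q3 2014:
ΣP(Q3 2014)Q(Q2 2014) = 4623.04×11 + 20331.90×11 + 263.89×1 + 366.69×6 = 50853.44 + 223650.9 + 263.89 + 2200.14 = 276968.37
ΣP(Q2 2014)Q(Q2 2014) = 4247.23×11 + 23800.25×11 + 241.61×1 + 373.13×6 = 46719.53 + 261802.75 + 241.61 + 2238.78 = 311002.67
link = 276968.37/311002.67 = 0.890566
Link Q3 2014→Q4 2014:
ΣP(Q4 2014)Q(Q3 2014) = 3820.36×9 + 23417.60×9 + 308.12×1 + 432.66×7 = 34383.24 + 210758.4 + 308.12 + 3028.62 = 248478.38
ΣP(Q3 2014)Q(Q3 2014) = 4623.04×9 + 20331.90×9 + 263.89×1 + 366.69×7 = 41607.36 + 182987.1 + 263.89 + 2566.83 = 227425.18
link = 248478.38/227425.18 = 1.092572
Chained index = 100 × 0.915228 × 0.890566 × 1.092572 = 89.0524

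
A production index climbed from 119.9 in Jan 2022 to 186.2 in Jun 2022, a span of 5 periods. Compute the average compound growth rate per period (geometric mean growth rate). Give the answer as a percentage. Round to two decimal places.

9.20%

Growth factor = (186.2/119.9)^(1/5) = (1.552961)^(1/5) = 1.092024
Growth rate = 1.092024 − 1 = 0.092024 = 9.2024%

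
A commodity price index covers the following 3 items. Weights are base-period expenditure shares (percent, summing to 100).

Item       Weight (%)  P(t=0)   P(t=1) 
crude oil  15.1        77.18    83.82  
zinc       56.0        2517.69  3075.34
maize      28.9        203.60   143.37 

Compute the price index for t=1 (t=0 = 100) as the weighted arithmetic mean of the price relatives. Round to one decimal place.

crude oil: 15.1 × (83.82/77.18) = 15.1 × 1.086033 = 16.3991
zinc: 56.0 × (3075.34/2517.69) = 56.0 × 1.221493 = 68.4036
maize: 28.9 × (143.37/203.60) = 28.9 × 0.704175 = 20.3507
Index = Σ wᵢ·(p₁ᵢ/p₀ᵢ) = 16.3991 + 68.4036 + 20.3507 = 105.1533

105.2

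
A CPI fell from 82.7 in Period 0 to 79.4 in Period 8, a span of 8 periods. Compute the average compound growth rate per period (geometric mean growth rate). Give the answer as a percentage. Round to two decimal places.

-0.51%

Growth factor = (79.4/82.7)^(1/8) = (0.960097)^(1/8) = 0.994923
Growth rate = 0.994923 − 1 = -0.005077 = -0.5077%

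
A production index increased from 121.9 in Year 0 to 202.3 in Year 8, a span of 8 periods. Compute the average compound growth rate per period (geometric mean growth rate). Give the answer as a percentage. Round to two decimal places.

Growth factor = (202.3/121.9)^(1/8) = (1.659557)^(1/8) = 1.065366
Growth rate = 1.065366 − 1 = 0.065366 = 6.5366%

6.54%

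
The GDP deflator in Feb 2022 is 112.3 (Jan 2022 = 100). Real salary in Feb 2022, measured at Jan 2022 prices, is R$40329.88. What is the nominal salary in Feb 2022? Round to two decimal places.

45290.46

Nominal = Real × (Index/100) = 40329.88 × (112.3/100)
        = 40329.88 × 1.123 = 45290.4552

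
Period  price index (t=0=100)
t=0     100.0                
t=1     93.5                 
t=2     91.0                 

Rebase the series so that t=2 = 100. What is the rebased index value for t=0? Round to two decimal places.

Rebased(t=0) = 100.0 / 91.0 × 100 = 109.8901

109.89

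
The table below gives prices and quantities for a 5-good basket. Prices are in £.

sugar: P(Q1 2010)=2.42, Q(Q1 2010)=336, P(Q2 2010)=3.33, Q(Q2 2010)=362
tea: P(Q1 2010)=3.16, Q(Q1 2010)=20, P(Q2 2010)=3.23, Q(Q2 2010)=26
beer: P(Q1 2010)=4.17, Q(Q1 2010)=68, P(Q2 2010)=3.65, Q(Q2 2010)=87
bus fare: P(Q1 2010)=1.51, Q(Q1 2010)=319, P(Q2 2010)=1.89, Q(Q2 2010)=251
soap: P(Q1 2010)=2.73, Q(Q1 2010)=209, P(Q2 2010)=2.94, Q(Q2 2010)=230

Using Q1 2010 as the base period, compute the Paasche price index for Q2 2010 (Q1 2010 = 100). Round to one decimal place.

118.5

Paasche price index uses current-period quantities as weights.
ΣP(Q2 2010)·Q(Q2 2010) = 3.33×362 + 3.23×26 + 3.65×87 + 1.89×251 + 2.94×230 = 1205.46 + 83.98 + 317.55 + 474.39 + 676.2 = 2757.58
ΣP(Q1 2010)·Q(Q2 2010) = 2.42×362 + 3.16×26 + 4.17×87 + 1.51×251 + 2.73×230 = 876.04 + 82.16 + 362.79 + 379.01 + 627.9 = 2327.9
Index = 2757.58 / 2327.9 × 100 = 118.4578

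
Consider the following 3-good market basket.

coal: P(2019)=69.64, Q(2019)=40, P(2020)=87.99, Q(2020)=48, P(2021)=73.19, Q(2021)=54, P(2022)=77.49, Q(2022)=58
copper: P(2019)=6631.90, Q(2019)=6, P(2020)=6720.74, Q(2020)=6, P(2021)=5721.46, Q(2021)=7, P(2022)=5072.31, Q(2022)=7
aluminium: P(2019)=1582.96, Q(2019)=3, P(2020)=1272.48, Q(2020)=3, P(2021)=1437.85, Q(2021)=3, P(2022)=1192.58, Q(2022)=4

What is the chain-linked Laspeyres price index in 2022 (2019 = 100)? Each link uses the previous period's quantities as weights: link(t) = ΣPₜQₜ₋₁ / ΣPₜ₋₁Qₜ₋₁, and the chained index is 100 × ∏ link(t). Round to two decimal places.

Link 2019→2020:
ΣP(2020)Q(2019) = 87.99×40 + 6720.74×6 + 1272.48×3 = 3519.6 + 40324.44 + 3817.44 = 47661.48
ΣP(2019)Q(2019) = 69.64×40 + 6631.90×6 + 1582.96×3 = 2785.6 + 39791.4 + 4748.88 = 47325.88
link = 47661.48/47325.88 = 1.007091
Link 2020→2021:
ΣP(2021)Q(2020) = 73.19×48 + 5721.46×6 + 1437.85×3 = 3513.12 + 34328.76 + 4313.55 = 42155.43
ΣP(2020)Q(2020) = 87.99×48 + 6720.74×6 + 1272.48×3 = 4223.52 + 40324.44 + 3817.44 = 48365.4
link = 42155.43/48365.4 = 0.871603
Link 2021→2022:
ΣP(2022)Q(2021) = 77.49×54 + 5072.31×7 + 1192.58×3 = 4184.46 + 35506.17 + 3577.74 = 43268.37
ΣP(2021)Q(2021) = 73.19×54 + 5721.46×7 + 1437.85×3 = 3952.26 + 40050.22 + 4313.55 = 48316.03
link = 43268.37/48316.03 = 0.895528
Chained index = 100 × 1.007091 × 0.871603 × 0.895528 = 78.6080

78.61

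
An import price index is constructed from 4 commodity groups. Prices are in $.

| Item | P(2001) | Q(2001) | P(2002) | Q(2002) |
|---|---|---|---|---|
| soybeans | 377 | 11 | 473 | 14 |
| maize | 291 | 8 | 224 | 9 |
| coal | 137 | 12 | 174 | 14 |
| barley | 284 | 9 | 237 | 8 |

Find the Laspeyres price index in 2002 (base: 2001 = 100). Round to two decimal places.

105.07

Laspeyres price index uses base-period quantities as weights.
ΣP(2002)·Q(2001) = 473×11 + 224×8 + 174×12 + 237×9 = 5203 + 1792 + 2088 + 2133 = 11216
ΣP(2001)·Q(2001) = 377×11 + 291×8 + 137×12 + 284×9 = 4147 + 2328 + 1644 + 2556 = 10675
Index = 11216 / 10675 × 100 = 105.0679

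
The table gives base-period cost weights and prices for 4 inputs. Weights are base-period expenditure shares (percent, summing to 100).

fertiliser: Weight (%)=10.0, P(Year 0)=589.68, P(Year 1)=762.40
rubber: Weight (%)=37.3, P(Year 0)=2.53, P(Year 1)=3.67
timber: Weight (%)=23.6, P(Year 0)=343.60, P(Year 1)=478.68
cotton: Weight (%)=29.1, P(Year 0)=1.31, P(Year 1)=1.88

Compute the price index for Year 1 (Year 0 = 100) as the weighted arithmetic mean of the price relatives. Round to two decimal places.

fertiliser: 10.0 × (762.40/589.68) = 10.0 × 1.292905 = 12.9290
rubber: 37.3 × (3.67/2.53) = 37.3 × 1.450593 = 54.1071
timber: 23.6 × (478.68/343.60) = 23.6 × 1.393132 = 32.8779
cotton: 29.1 × (1.88/1.31) = 29.1 × 1.435115 = 41.7618
Index = Σ wᵢ·(p₁ᵢ/p₀ᵢ) = 12.9290 + 54.1071 + 32.8779 + 41.7618 = 141.6759

141.68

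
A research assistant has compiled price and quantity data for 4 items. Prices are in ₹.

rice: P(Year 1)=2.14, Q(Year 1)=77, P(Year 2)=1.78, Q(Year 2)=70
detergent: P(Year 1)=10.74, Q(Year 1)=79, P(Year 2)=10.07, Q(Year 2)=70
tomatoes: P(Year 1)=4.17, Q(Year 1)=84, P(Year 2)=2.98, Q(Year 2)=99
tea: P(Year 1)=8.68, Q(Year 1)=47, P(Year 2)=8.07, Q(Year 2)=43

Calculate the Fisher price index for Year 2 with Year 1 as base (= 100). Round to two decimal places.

Laspeyres component (base-period weights):
ΣP(Year 2)Q(Year 1) = 1.78×77 + 10.07×79 + 2.98×84 + 8.07×47 = 137.06 + 795.53 + 250.32 + 379.29 = 1562.2
ΣP(Year 1)Q(Year 1) = 2.14×77 + 10.74×79 + 4.17×84 + 8.68×47 = 164.78 + 848.46 + 350.28 + 407.96 = 1771.48
L = 1562.2 / 1771.48 × 100 = 88.1861
Paasche component (current-period weights):
ΣP(Year 2)Q(Year 2) = 1.78×70 + 10.07×70 + 2.98×99 + 8.07×43 = 124.6 + 704.9 + 295.02 + 347.01 = 1471.53
ΣP(Year 1)Q(Year 2) = 2.14×70 + 10.74×70 + 4.17×99 + 8.68×43 = 149.8 + 751.8 + 412.83 + 373.24 = 1687.67
P = 1471.53 / 1687.67 × 100 = 87.1930
Fisher = √(L × P) = √(88.1861 × 87.1930) = 87.6882

87.69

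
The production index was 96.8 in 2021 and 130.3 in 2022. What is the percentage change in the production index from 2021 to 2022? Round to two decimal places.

Change = (130.3 − 96.8) / 96.8 × 100
       = 33.5 / 96.8 × 100 = 34.6074%

34.61%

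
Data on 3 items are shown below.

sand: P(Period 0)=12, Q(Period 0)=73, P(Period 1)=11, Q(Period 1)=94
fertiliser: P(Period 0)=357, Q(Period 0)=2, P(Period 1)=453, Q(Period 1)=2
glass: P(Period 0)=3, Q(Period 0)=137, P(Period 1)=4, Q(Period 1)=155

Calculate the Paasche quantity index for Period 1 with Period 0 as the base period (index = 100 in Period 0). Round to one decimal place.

113.4

Paasche quantity index uses current-period prices as weights.
ΣP(Period 1)·Q(Period 1) = 11×94 + 453×2 + 4×155 = 1034 + 906 + 620 = 2560
ΣP(Period 1)·Q(Period 0) = 11×73 + 453×2 + 4×137 = 803 + 906 + 548 = 2257
Index = 2560 / 2257 × 100 = 113.4249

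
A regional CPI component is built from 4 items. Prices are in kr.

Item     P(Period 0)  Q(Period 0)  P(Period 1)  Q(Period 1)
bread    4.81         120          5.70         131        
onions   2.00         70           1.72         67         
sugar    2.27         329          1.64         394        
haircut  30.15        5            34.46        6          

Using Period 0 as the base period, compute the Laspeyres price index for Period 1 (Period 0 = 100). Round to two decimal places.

Laspeyres price index uses base-period quantities as weights.
ΣP(Period 1)·Q(Period 0) = 5.70×120 + 1.72×70 + 1.64×329 + 34.46×5 = 684 + 120.4 + 539.56 + 172.3 = 1516.26
ΣP(Period 0)·Q(Period 0) = 4.81×120 + 2.00×70 + 2.27×329 + 30.15×5 = 577.2 + 140 + 746.83 + 150.75 = 1614.78
Index = 1516.26 / 1614.78 × 100 = 93.8989

93.90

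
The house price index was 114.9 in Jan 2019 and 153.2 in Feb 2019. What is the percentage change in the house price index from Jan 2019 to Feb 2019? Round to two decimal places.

Change = (153.2 − 114.9) / 114.9 × 100
       = 38.3 / 114.9 × 100 = 33.3333%

33.33%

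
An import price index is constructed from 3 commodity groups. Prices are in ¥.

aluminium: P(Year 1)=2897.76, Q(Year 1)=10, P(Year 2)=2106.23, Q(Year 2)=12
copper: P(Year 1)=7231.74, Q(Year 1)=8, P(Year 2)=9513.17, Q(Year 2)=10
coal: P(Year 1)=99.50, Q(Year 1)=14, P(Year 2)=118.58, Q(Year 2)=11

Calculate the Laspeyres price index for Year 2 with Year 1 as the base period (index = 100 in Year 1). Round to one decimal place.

Laspeyres price index uses base-period quantities as weights.
ΣP(Year 2)·Q(Year 1) = 2106.23×10 + 9513.17×8 + 118.58×14 = 21062.3 + 76105.36 + 1660.12 = 98827.78
ΣP(Year 1)·Q(Year 1) = 2897.76×10 + 7231.74×8 + 99.50×14 = 28977.6 + 57853.92 + 1393 = 88224.52
Index = 98827.78 / 88224.52 × 100 = 112.0185

112.0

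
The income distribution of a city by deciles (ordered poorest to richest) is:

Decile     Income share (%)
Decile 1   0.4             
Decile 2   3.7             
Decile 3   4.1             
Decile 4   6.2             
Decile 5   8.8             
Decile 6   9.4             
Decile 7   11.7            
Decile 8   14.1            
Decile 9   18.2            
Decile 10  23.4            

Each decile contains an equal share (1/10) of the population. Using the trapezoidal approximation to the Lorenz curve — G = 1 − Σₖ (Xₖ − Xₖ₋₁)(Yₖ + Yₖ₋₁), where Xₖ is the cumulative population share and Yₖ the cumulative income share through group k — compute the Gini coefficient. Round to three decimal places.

0.376

Cumulative income shares Yₖ: 0.0040, 0.0410, 0.0820, 0.1440, 0.2320, 0.3260, 0.4430, 0.5840, 0.7660, 1.0000
Σ (Xₖ−Xₖ₋₁)(Yₖ+Yₖ₋₁) = (1/10)(0.0040+0.0000) + (1/10)(0.0410+0.0040) + (1/10)(0.0820+0.0410) + (1/10)(0.1440+0.0820) + (1/10)(0.2320+0.1440) + (1/10)(0.3260+0.2320) + (1/10)(0.4430+0.3260) + (1/10)(0.5840+0.4430) + (1/10)(0.7660+0.5840) + (1/10)(1.0000+0.7660)
  = 0.0004 + 0.0045 + 0.0123 + 0.0226 + 0.0376 + 0.0558 + 0.0769 + 0.1027 + 0.1350 + 0.1766 = 0.6244
G = 1 − 0.6244 = 0.3756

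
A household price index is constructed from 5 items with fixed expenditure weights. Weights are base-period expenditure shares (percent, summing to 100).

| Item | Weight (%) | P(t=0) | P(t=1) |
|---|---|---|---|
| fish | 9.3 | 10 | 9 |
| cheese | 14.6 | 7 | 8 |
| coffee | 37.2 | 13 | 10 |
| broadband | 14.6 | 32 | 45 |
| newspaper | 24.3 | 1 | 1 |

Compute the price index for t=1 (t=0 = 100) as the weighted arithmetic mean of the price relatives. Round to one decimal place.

fish: 9.3 × (9/10) = 9.3 × 0.900000 = 8.3700
cheese: 14.6 × (8/7) = 14.6 × 1.142857 = 16.6857
coffee: 37.2 × (10/13) = 37.2 × 0.769231 = 28.6154
broadband: 14.6 × (45/32) = 14.6 × 1.406250 = 20.5312
newspaper: 24.3 × (1/1) = 24.3 × 1.000000 = 24.3000
Index = Σ wᵢ·(p₁ᵢ/p₀ᵢ) = 8.3700 + 16.6857 + 28.6154 + 20.5312 + 24.3000 = 98.5023

98.5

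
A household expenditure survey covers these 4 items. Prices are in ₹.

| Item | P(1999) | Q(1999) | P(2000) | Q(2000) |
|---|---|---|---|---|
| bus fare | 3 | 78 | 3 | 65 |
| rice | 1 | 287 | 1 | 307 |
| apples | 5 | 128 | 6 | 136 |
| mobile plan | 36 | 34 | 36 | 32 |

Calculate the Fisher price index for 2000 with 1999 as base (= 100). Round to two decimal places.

105.60

Laspeyres component (base-period weights):
ΣP(2000)Q(1999) = 3×78 + 1×287 + 6×128 + 36×34 = 234 + 287 + 768 + 1224 = 2513
ΣP(1999)Q(1999) = 3×78 + 1×287 + 5×128 + 36×34 = 234 + 287 + 640 + 1224 = 2385
L = 2513 / 2385 × 100 = 105.3669
Paasche component (current-period weights):
ΣP(2000)Q(2000) = 3×65 + 1×307 + 6×136 + 36×32 = 195 + 307 + 816 + 1152 = 2470
ΣP(1999)Q(2000) = 3×65 + 1×307 + 5×136 + 36×32 = 195 + 307 + 680 + 1152 = 2334
P = 2470 / 2334 × 100 = 105.8269
Fisher = √(L × P) = √(105.3669 × 105.8269) = 105.5966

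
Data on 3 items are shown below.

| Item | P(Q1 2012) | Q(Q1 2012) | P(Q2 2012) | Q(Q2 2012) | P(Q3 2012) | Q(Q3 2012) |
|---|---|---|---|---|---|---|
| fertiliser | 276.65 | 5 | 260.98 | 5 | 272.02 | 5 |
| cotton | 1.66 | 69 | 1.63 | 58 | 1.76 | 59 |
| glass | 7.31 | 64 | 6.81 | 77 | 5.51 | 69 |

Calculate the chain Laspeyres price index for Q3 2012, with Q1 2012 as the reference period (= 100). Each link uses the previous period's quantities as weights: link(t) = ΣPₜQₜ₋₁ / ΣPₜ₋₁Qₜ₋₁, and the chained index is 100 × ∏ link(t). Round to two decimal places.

92.45

Link Q1 2012→Q2 2012:
ΣP(Q2 2012)Q(Q1 2012) = 260.98×5 + 1.63×69 + 6.81×64 = 1304.9 + 112.47 + 435.84 = 1853.21
ΣP(Q1 2012)Q(Q1 2012) = 276.65×5 + 1.66×69 + 7.31×64 = 1383.25 + 114.54 + 467.84 = 1965.63
link = 1853.21/1965.63 = 0.942807
Link Q2 2012→Q3 2012:
ΣP(Q3 2012)Q(Q2 2012) = 272.02×5 + 1.76×58 + 5.51×77 = 1360.1 + 102.08 + 424.27 = 1886.45
ΣP(Q2 2012)Q(Q2 2012) = 260.98×5 + 1.63×58 + 6.81×77 = 1304.9 + 94.54 + 524.37 = 1923.81
link = 1886.45/1923.81 = 0.980580
Chained index = 100 × 0.942807 × 0.980580 = 92.4498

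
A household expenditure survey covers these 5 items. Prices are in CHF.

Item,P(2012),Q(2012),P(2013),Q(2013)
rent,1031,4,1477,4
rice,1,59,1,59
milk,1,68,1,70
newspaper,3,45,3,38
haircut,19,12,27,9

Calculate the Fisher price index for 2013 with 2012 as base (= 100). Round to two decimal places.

140.82

Laspeyres component (base-period weights):
ΣP(2013)Q(2012) = 1477×4 + 1×59 + 1×68 + 3×45 + 27×12 = 5908 + 59 + 68 + 135 + 324 = 6494
ΣP(2012)Q(2012) = 1031×4 + 1×59 + 1×68 + 3×45 + 19×12 = 4124 + 59 + 68 + 135 + 228 = 4614
L = 6494 / 4614 × 100 = 140.7456
Paasche component (current-period weights):
ΣP(2013)Q(2013) = 1477×4 + 1×59 + 1×70 + 3×38 + 27×9 = 5908 + 59 + 70 + 114 + 243 = 6394
ΣP(2012)Q(2013) = 1031×4 + 1×59 + 1×70 + 3×38 + 19×9 = 4124 + 59 + 70 + 114 + 171 = 4538
P = 6394 / 4538 × 100 = 140.8991
Fisher = √(L × P) = √(140.7456 × 140.8991) = 140.8223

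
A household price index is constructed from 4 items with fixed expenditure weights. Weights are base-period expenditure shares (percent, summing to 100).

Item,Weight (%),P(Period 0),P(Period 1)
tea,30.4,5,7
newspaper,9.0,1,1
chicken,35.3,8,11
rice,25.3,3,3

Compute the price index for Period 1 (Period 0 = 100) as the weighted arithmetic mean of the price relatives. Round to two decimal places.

tea: 30.4 × (7/5) = 30.4 × 1.400000 = 42.5600
newspaper: 9.0 × (1/1) = 9.0 × 1.000000 = 9.0000
chicken: 35.3 × (11/8) = 35.3 × 1.375000 = 48.5375
rice: 25.3 × (3/3) = 25.3 × 1.000000 = 25.3000
Index = Σ wᵢ·(p₁ᵢ/p₀ᵢ) = 42.5600 + 9.0000 + 48.5375 + 25.3000 = 125.3975

125.40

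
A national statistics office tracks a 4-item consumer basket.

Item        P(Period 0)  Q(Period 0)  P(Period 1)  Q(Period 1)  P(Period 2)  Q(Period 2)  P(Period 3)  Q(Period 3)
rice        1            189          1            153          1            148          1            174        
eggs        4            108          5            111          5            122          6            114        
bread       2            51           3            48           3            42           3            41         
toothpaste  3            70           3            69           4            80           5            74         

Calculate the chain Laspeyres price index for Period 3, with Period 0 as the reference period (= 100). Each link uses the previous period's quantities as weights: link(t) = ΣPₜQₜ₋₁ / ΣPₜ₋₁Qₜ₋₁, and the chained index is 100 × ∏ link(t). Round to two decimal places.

145.58

Link Period 0→Period 1:
ΣP(Period 1)Q(Period 0) = 1×189 + 5×108 + 3×51 + 3×70 = 189 + 540 + 153 + 210 = 1092
ΣP(Period 0)Q(Period 0) = 1×189 + 4×108 + 2×51 + 3×70 = 189 + 432 + 102 + 210 = 933
link = 1092/933 = 1.170418
Link Period 1→Period 2:
ΣP(Period 2)Q(Period 1) = 1×153 + 5×111 + 3×48 + 4×69 = 153 + 555 + 144 + 276 = 1128
ΣP(Period 1)Q(Period 1) = 1×153 + 5×111 + 3×48 + 3×69 = 153 + 555 + 144 + 207 = 1059
link = 1128/1059 = 1.065156
Link Period 2→Period 3:
ΣP(Period 3)Q(Period 2) = 1×148 + 6×122 + 3×42 + 5×80 = 148 + 732 + 126 + 400 = 1406
ΣP(Period 2)Q(Period 2) = 1×148 + 5×122 + 3×42 + 4×80 = 148 + 610 + 126 + 320 = 1204
link = 1406/1204 = 1.167774
Chained index = 100 × 1.170418 × 1.065156 × 1.167774 = 145.5838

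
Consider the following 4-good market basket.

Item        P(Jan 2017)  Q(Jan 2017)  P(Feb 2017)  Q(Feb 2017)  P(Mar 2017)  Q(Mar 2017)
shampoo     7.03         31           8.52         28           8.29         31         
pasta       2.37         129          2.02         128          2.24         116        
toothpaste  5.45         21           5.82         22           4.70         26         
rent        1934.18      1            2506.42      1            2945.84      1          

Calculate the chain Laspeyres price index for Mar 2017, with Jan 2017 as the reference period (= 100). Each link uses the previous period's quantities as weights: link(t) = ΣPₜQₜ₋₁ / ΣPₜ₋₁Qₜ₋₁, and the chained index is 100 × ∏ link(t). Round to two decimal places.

139.68

Link Jan 2017→Feb 2017:
ΣP(Feb 2017)Q(Jan 2017) = 8.52×31 + 2.02×129 + 5.82×21 + 2506.42×1 = 264.12 + 260.58 + 122.22 + 2506.42 = 3153.34
ΣP(Jan 2017)Q(Jan 2017) = 7.03×31 + 2.37×129 + 5.45×21 + 1934.18×1 = 217.93 + 305.73 + 114.45 + 1934.18 = 2572.29
link = 3153.34/2572.29 = 1.225888
Link Feb 2017→Mar 2017:
ΣP(Mar 2017)Q(Feb 2017) = 8.29×28 + 2.24×128 + 4.70×22 + 2945.84×1 = 232.12 + 286.72 + 103.4 + 2945.84 = 3568.08
ΣP(Feb 2017)Q(Feb 2017) = 8.52×28 + 2.02×128 + 5.82×22 + 2506.42×1 = 238.56 + 258.56 + 128.04 + 2506.42 = 3131.58
link = 3568.08/3131.58 = 1.139387
Chained index = 100 × 1.225888 × 1.139387 = 139.6760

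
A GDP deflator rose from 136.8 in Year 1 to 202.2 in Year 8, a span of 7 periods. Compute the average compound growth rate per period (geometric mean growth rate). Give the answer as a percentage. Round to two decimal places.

Growth factor = (202.2/136.8)^(1/7) = (1.478070)^(1/7) = 1.057407
Growth rate = 1.057407 − 1 = 0.057407 = 5.7407%

5.74%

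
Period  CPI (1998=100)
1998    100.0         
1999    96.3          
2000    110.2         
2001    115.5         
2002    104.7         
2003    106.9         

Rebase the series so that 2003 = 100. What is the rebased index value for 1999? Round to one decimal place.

90.1

Rebased(1999) = 96.3 / 106.9 × 100 = 90.0842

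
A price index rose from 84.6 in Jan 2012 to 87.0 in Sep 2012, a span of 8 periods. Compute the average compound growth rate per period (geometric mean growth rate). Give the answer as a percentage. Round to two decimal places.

Growth factor = (87.0/84.6)^(1/8) = (1.028369)^(1/8) = 1.003503
Growth rate = 1.003503 − 1 = 0.003503 = 0.3503%

0.35%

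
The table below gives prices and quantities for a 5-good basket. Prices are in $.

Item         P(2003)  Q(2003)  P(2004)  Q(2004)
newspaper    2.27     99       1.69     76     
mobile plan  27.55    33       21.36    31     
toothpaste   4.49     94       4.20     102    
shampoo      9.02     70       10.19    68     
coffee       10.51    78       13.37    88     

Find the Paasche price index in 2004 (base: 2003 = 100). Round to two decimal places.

102.17

Paasche price index uses current-period quantities as weights.
ΣP(2004)·Q(2004) = 1.69×76 + 21.36×31 + 4.20×102 + 10.19×68 + 13.37×88 = 128.44 + 662.16 + 428.4 + 692.92 + 1176.56 = 3088.48
ΣP(2003)·Q(2004) = 2.27×76 + 27.55×31 + 4.49×102 + 9.02×68 + 10.51×88 = 172.52 + 854.05 + 457.98 + 613.36 + 924.88 = 3022.79
Index = 3088.48 / 3022.79 × 100 = 102.1732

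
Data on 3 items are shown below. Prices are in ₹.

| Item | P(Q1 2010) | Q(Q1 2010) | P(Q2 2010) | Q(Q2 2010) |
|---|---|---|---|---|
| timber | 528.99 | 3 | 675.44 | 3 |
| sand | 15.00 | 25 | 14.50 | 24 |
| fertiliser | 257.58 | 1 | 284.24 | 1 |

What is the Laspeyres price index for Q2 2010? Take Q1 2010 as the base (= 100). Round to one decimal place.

120.4

Laspeyres price index uses base-period quantities as weights.
ΣP(Q2 2010)·Q(Q1 2010) = 675.44×3 + 14.50×25 + 284.24×1 = 2026.32 + 362.5 + 284.24 = 2673.06
ΣP(Q1 2010)·Q(Q1 2010) = 528.99×3 + 15.00×25 + 257.58×1 = 1586.97 + 375 + 257.58 = 2219.55
Index = 2673.06 / 2219.55 × 100 = 120.4325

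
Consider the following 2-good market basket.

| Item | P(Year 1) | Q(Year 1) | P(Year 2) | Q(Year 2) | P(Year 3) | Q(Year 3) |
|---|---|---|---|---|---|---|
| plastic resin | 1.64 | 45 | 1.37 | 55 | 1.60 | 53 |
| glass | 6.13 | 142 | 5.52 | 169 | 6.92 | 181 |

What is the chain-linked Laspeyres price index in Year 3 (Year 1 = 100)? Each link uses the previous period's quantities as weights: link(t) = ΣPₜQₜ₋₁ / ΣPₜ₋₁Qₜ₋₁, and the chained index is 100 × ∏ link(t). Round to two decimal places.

Link Year 1→Year 2:
ΣP(Year 2)Q(Year 1) = 1.37×45 + 5.52×142 = 61.65 + 783.84 = 845.49
ΣP(Year 1)Q(Year 1) = 1.64×45 + 6.13×142 = 73.8 + 870.46 = 944.26
link = 845.49/944.26 = 0.895400
Link Year 2→Year 3:
ΣP(Year 3)Q(Year 2) = 1.60×55 + 6.92×169 = 88 + 1169.48 = 1257.48
ΣP(Year 2)Q(Year 2) = 1.37×55 + 5.52×169 = 75.35 + 932.88 = 1008.23
link = 1257.48/1008.23 = 1.247215
Chained index = 100 × 0.895400 × 1.247215 = 111.6756

111.68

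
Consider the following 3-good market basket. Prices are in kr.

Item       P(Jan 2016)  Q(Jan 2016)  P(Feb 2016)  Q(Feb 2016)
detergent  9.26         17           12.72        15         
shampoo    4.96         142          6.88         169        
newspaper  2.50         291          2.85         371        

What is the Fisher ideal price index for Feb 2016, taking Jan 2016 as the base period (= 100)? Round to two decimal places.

126.92

Laspeyres component (base-period weights):
ΣP(Feb 2016)Q(Jan 2016) = 12.72×17 + 6.88×142 + 2.85×291 = 216.24 + 976.96 + 829.35 = 2022.55
ΣP(Jan 2016)Q(Jan 2016) = 9.26×17 + 4.96×142 + 2.50×291 = 157.42 + 704.32 + 727.5 = 1589.24
L = 2022.55 / 1589.24 × 100 = 127.2652
Paasche component (current-period weights):
ΣP(Feb 2016)Q(Feb 2016) = 12.72×15 + 6.88×169 + 2.85×371 = 190.8 + 1162.72 + 1057.35 = 2410.87
ΣP(Jan 2016)Q(Feb 2016) = 9.26×15 + 4.96×169 + 2.50×371 = 138.9 + 838.24 + 927.5 = 1904.64
P = 2410.87 / 1904.64 × 100 = 126.5788
Fisher = √(L × P) = √(127.2652 × 126.5788) = 126.9215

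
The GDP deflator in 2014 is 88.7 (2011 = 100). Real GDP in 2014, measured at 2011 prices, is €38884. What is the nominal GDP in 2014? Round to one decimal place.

Nominal = Real × (Index/100) = 38884 × (88.7/100)
        = 38884 × 0.887 = 34490.1080

34490.1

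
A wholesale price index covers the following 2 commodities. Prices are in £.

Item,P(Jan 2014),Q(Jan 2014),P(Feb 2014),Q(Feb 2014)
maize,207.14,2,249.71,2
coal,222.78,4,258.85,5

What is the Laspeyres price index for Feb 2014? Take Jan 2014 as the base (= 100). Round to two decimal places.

Laspeyres price index uses base-period quantities as weights.
ΣP(Feb 2014)·Q(Jan 2014) = 249.71×2 + 258.85×4 = 499.42 + 1035.4 = 1534.82
ΣP(Jan 2014)·Q(Jan 2014) = 207.14×2 + 222.78×4 = 414.28 + 891.12 = 1305.4
Index = 1534.82 / 1305.4 × 100 = 117.5747

117.57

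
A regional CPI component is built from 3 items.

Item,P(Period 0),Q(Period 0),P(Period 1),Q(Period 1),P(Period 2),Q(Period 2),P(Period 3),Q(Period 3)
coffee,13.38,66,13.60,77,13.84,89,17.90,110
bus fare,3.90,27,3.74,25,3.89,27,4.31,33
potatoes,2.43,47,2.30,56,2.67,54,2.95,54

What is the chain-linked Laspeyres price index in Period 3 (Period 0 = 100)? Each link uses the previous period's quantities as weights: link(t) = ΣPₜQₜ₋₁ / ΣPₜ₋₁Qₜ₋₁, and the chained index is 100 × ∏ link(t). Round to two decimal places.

Link Period 0→Period 1:
ΣP(Period 1)Q(Period 0) = 13.60×66 + 3.74×27 + 2.30×47 = 897.6 + 100.98 + 108.1 = 1106.68
ΣP(Period 0)Q(Period 0) = 13.38×66 + 3.90×27 + 2.43×47 = 883.08 + 105.3 + 114.21 = 1102.59
link = 1106.68/1102.59 = 1.003709
Link Period 1→Period 2:
ΣP(Period 2)Q(Period 1) = 13.84×77 + 3.89×25 + 2.67×56 = 1065.68 + 97.25 + 149.52 = 1312.45
ΣP(Period 1)Q(Period 1) = 13.60×77 + 3.74×25 + 2.30×56 = 1047.2 + 93.5 + 128.8 = 1269.5
link = 1312.45/1269.5 = 1.033832
Link Period 2→Period 3:
ΣP(Period 3)Q(Period 2) = 17.90×89 + 4.31×27 + 2.95×54 = 1593.1 + 116.37 + 159.3 = 1868.77
ΣP(Period 2)Q(Period 2) = 13.84×89 + 3.89×27 + 2.67×54 = 1231.76 + 105.03 + 144.18 = 1480.97
link = 1868.77/1480.97 = 1.261855
Chained index = 100 × 1.003709 × 1.033832 × 1.261855 = 130.9386

130.94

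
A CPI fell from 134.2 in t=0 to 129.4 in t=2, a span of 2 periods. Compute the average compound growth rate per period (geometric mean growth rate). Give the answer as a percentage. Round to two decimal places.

Growth factor = (129.4/134.2)^(1/2) = (0.964232)^(1/2) = 0.981953
Growth rate = 0.981953 − 1 = -0.018047 = -1.8047%

-1.80%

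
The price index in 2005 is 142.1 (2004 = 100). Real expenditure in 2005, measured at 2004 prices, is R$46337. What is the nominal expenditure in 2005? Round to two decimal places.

Nominal = Real × (Index/100) = 46337 × (142.1/100)
        = 46337 × 1.421 = 65844.8770

65844.88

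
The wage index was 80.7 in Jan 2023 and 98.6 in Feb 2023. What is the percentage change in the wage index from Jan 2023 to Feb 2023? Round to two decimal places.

Change = (98.6 − 80.7) / 80.7 × 100
       = 17.9 / 80.7 × 100 = 22.1809%

22.18%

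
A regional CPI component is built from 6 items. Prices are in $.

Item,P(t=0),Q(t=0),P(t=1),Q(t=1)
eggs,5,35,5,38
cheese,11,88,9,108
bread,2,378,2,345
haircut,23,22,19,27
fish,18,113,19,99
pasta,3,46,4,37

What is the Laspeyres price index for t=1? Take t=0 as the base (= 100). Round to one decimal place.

97.7

Laspeyres price index uses base-period quantities as weights.
ΣP(t=1)·Q(t=0) = 5×35 + 9×88 + 2×378 + 19×22 + 19×113 + 4×46 = 175 + 792 + 756 + 418 + 2147 + 184 = 4472
ΣP(t=0)·Q(t=0) = 5×35 + 11×88 + 2×378 + 23×22 + 18×113 + 3×46 = 175 + 968 + 756 + 506 + 2034 + 138 = 4577
Index = 4472 / 4577 × 100 = 97.7059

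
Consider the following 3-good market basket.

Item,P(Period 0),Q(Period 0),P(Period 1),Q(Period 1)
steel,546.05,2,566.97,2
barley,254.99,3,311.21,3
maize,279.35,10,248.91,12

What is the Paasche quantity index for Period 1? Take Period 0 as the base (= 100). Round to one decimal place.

Paasche quantity index uses current-period prices as weights.
ΣP(Period 1)·Q(Period 1) = 566.97×2 + 311.21×3 + 248.91×12 = 1133.94 + 933.63 + 2986.92 = 5054.49
ΣP(Period 1)·Q(Period 0) = 566.97×2 + 311.21×3 + 248.91×10 = 1133.94 + 933.63 + 2489.1 = 4556.67
Index = 5054.49 / 4556.67 × 100 = 110.9251

110.9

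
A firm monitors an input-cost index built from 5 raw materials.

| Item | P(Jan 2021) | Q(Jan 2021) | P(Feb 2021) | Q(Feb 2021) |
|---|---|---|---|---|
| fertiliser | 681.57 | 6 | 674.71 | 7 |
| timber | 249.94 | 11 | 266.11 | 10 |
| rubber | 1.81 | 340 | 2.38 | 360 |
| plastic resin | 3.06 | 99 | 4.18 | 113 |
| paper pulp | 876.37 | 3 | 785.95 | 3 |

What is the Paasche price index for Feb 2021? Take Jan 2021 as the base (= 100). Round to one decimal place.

101.6

Paasche price index uses current-period quantities as weights.
ΣP(Feb 2021)·Q(Feb 2021) = 674.71×7 + 266.11×10 + 2.38×360 + 4.18×113 + 785.95×3 = 4722.97 + 2661.1 + 856.8 + 472.34 + 2357.85 = 11071.06
ΣP(Jan 2021)·Q(Feb 2021) = 681.57×7 + 249.94×10 + 1.81×360 + 3.06×113 + 876.37×3 = 4770.99 + 2499.4 + 651.6 + 345.78 + 2629.11 = 10896.88
Index = 11071.06 / 10896.88 × 100 = 101.5984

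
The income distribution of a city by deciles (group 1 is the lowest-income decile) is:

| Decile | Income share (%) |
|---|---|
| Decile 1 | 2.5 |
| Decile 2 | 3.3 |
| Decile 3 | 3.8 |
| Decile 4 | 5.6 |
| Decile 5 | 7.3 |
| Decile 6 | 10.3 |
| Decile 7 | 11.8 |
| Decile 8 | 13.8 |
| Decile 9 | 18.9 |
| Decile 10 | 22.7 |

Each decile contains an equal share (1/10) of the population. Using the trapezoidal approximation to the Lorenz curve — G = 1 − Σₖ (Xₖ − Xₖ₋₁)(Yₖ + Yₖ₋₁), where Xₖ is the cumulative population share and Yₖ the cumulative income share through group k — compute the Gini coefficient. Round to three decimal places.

0.363

Cumulative income shares Yₖ: 0.0250, 0.0580, 0.0960, 0.1520, 0.2250, 0.3280, 0.4460, 0.5840, 0.7730, 1.0000
Σ (Xₖ−Xₖ₋₁)(Yₖ+Yₖ₋₁) = (1/10)(0.0250+0.0000) + (1/10)(0.0580+0.0250) + (1/10)(0.0960+0.0580) + (1/10)(0.1520+0.0960) + (1/10)(0.2250+0.1520) + (1/10)(0.3280+0.2250) + (1/10)(0.4460+0.3280) + (1/10)(0.5840+0.4460) + (1/10)(0.7730+0.5840) + (1/10)(1.0000+0.7730)
  = 0.0025 + 0.0083 + 0.0154 + 0.0248 + 0.0377 + 0.0553 + 0.0774 + 0.1030 + 0.1357 + 0.1773 = 0.6374
G = 1 − 0.6374 = 0.3626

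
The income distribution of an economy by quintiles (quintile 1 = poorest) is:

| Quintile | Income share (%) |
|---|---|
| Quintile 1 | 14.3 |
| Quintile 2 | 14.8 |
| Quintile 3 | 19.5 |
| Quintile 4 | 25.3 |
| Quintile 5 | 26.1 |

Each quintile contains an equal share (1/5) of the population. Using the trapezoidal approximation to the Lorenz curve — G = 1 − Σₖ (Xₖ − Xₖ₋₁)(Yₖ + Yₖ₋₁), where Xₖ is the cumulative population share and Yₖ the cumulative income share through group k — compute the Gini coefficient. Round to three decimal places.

Cumulative income shares Yₖ: 0.1430, 0.2910, 0.4860, 0.7390, 1.0000
Σ (Xₖ−Xₖ₋₁)(Yₖ+Yₖ₋₁) = (1/5)(0.1430+0.0000) + (1/5)(0.2910+0.1430) + (1/5)(0.4860+0.2910) + (1/5)(0.7390+0.4860) + (1/5)(1.0000+0.7390)
  = 0.0286 + 0.0868 + 0.1554 + 0.2450 + 0.3478 = 0.8636
G = 1 − 0.8636 = 0.1364

0.136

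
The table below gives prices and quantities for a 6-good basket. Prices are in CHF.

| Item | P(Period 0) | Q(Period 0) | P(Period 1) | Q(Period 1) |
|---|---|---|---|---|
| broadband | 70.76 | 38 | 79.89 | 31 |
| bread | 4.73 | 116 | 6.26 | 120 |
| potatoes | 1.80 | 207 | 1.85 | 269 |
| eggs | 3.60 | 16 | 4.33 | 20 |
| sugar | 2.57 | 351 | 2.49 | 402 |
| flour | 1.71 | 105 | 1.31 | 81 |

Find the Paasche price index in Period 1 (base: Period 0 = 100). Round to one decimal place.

Paasche price index uses current-period quantities as weights.
ΣP(Period 1)·Q(Period 1) = 79.89×31 + 6.26×120 + 1.85×269 + 4.33×20 + 2.49×402 + 1.31×81 = 2476.59 + 751.2 + 497.65 + 86.6 + 1000.98 + 106.11 = 4919.13
ΣP(Period 0)·Q(Period 1) = 70.76×31 + 4.73×120 + 1.80×269 + 3.60×20 + 2.57×402 + 1.71×81 = 2193.56 + 567.6 + 484.2 + 72 + 1033.14 + 138.51 = 4489.01
Index = 4919.13 / 4489.01 × 100 = 109.5816

109.6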